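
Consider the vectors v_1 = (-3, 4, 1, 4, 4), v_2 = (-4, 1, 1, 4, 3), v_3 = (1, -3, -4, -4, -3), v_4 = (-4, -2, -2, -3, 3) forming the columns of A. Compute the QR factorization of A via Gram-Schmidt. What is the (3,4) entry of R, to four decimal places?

v_1 = (-3, 4, 1, 4, 4); ‖v_1‖ = 7.6158, so e_1 = (-0.3939, 0.5252, 0.1313, 0.5252, 0.5252).
e_1·v_2 = (-0.3939)·(-4) + 0.5252·1 + 0.1313·1 + 0.5252·4 + 0.5252·3 = 5.9088.
u_2 = v_2 − 5.9088·e_1 = (-1.6724, -2.1034, 0.2241, 0.8966, -0.1034).
‖u_2‖ = 2.8436, so e_2 = (-0.5881, -0.7397, 0.0788, 0.3153, -0.0364).
e_1·v_3 = (-0.3939)·1 + 0.5252·(-3) + 0.1313·(-4) + 0.5252·(-4) + 0.5252·(-3) = -6.1714; e_2·v_3 = (-0.5881)·1 + (-0.7397)·(-3) + 0.0788·(-4) + 0.3153·(-4) + (-0.0364)·(-3) = 0.1637.
u_3 = v_3 + 6.1714·e_1 − 0.1637·e_2 = (-1.3348, 0.3625, -3.2026, -0.8102, 0.2473).
‖u_3‖ = 3.5898, so e_3 = (-0.3718, 0.1010, -0.8921, -0.2257, 0.0689).
r_{34} = e_3·v_4 = 3.9533.

r_{34} = 3.9533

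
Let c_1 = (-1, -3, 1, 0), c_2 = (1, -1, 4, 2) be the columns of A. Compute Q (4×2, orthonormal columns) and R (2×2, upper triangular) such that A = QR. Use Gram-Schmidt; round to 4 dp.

Q = [[-0.3015, 0.3571], [-0.9045, 0.1471], [0.3015, 0.7983], [0.0000, 0.4622]], R = [[3.3166, 1.8091], [0.0000, 4.3275]]

e_1 = c_1/‖c_1‖ = (-1, -3, 1, 0)/3.3166 = (-0.3015, -0.9045, 0.3015, 0.0000).
r_{12} = e_1·c_2 = 1.8091.
u_2 = c_2 − 1.8091·e_1 = (1.5455, 0.6364, 3.4545, 2.0000).
‖u_2‖ = 4.3275, so e_2 = (0.3571, 0.1471, 0.7983, 0.4622).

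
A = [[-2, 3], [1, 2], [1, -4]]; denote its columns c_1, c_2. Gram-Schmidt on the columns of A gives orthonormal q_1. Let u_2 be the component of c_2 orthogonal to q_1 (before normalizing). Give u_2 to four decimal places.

u_2 = (0.3333, 3.3333, -2.6667)

c_1 = (-2, 1, 1); ‖c_1‖ = 2.4495, so q_1 = (-0.8165, 0.4082, 0.4082).
q_1·c_2 = (-0.8165)·3 + 0.4082·2 + 0.4082·(-4) = -3.2660.
u_2 = c_2 + 3.2660·q_1 = (0.3333, 3.3333, -2.6667).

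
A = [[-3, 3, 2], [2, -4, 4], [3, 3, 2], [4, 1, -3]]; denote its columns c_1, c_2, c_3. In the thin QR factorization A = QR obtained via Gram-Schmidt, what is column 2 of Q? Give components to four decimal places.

c_1 = (-3, 2, 3, 4); ‖c_1‖ = 6.1644, so e_1 = (-0.4867, 0.3244, 0.4867, 0.6489).
e_1·c_2 = (-0.4867)·3 + 0.3244·(-4) + 0.4867·3 + 0.6489·1 = -0.6489.
u_2 = c_2 + 0.6489·e_1 = (2.6842, -3.7895, 3.3158, 1.4211).
‖u_2‖ = 5.8804, so e_2 = (0.4565, -0.6444, 0.5639, 0.2417).

e_2 = (0.4565, -0.6444, 0.5639, 0.2417)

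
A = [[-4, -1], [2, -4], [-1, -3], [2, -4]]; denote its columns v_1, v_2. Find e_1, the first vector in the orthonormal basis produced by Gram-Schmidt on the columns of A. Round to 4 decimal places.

v_1 = (-4, 2, -1, 2); ‖v_1‖ = 5.0000, so e_1 = (-0.8000, 0.4000, -0.2000, 0.4000).

e_1 = (-0.8000, 0.4000, -0.2000, 0.4000)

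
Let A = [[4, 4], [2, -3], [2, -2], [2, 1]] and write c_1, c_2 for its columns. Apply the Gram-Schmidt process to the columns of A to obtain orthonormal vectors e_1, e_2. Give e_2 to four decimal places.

e_2 = (0.5427, -0.6784, -0.4885, 0.0814)

e_1 = c_1/‖c_1‖ = (4, 2, 2, 2)/5.2915 = (0.7559, 0.3780, 0.3780, 0.3780).
r_{12} = e_1·c_2 = 1.5119.
u_2 = c_2 − 1.5119·e_1 = (2.8571, -3.5714, -2.5714, 0.4286).
‖u_2‖ = 5.2644, so e_2 = (0.5427, -0.6784, -0.4885, 0.0814).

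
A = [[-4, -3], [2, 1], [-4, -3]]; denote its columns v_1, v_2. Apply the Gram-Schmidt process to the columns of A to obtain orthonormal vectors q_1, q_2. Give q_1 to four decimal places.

v_1 = (-4, 2, -4); ‖v_1‖ = 6.0000, so q_1 = (-0.6667, 0.3333, -0.6667).

q_1 = (-0.6667, 0.3333, -0.6667)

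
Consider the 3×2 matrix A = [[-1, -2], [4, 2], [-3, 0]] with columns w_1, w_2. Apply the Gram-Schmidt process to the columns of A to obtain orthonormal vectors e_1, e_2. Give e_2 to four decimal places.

e_2 = (-0.7926, 0.2265, 0.5661)

e_1 = w_1/‖w_1‖ = (-1, 4, -3)/5.0990 = (-0.1961, 0.7845, -0.5883).
r_{12} = e_1·w_2 = 1.9612.
u_2 = w_2 − 1.9612·e_1 = (-1.6154, 0.4615, 1.1538).
‖u_2‖ = 2.0381, so e_2 = (-0.7926, 0.2265, 0.5661).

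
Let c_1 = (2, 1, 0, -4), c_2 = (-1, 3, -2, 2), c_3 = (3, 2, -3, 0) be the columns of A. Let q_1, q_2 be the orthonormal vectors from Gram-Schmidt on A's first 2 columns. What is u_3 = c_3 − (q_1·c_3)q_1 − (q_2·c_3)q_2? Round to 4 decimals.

c_1 = (2, 1, 0, -4); ‖c_1‖ = 4.5826, so q_1 = (0.4364, 0.2182, 0.0000, -0.8729).
q_1·c_2 = 0.4364·(-1) + 0.2182·3 + 0.0000·(-2) + (-0.8729)·2 = -1.5275.
u_2 = c_2 + 1.5275·q_1 = (-0.3333, 3.3333, -2.0000, 0.6667).
‖u_2‖ = 3.9581, so q_2 = (-0.0842, 0.8422, -0.5053, 0.1684).
q_1·c_3 = 0.4364·3 + 0.2182·2 + 0.0000·(-3) + (-0.8729)·0 = 1.7457; q_2·c_3 = (-0.0842)·3 + 0.8422·2 + (-0.5053)·(-3) + 0.1684·0 = 2.9475.
u_3 = c_3 − 1.7457·q_1 − 2.9475·q_2 = (2.4863, -0.8632, -1.5106, 1.0274).

u_3 = (2.4863, -0.8632, -1.5106, 1.0274)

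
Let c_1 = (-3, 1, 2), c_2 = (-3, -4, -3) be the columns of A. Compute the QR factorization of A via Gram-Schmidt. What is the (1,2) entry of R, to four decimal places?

c_1 = (-3, 1, 2); ‖c_1‖ = 3.7417, so e_1 = (-0.8018, 0.2673, 0.5345).
r_{12} = e_1·c_2 = -0.2673.

r_{12} = -0.2673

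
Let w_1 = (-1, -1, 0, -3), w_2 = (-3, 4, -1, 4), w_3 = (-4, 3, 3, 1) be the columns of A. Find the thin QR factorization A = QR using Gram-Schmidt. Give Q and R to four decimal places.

w_1 = (-1, -1, 0, -3); ‖w_1‖ = 3.3166, so e_1 = (-0.3015, -0.3015, 0.0000, -0.9045).
e_1·w_2 = (-0.3015)·(-3) + (-0.3015)·4 + 0.0000·(-1) + (-0.9045)·4 = -3.9196.
u_2 = w_2 + 3.9196·e_1 = (-4.1818, 2.8182, -1.0000, 0.4545).
‖u_2‖ = 5.1610, so e_2 = (-0.8103, 0.5460, -0.1938, 0.0881).
e_1·w_3 = (-0.3015)·(-4) + (-0.3015)·3 + 0.0000·3 + (-0.9045)·1 = -0.6030; e_2·w_3 = (-0.8103)·(-4) + 0.5460·3 + (-0.1938)·3 + 0.0881·1 = 4.3860.
u_3 = w_3 + 0.6030·e_1 − 4.3860·e_2 = (-0.6280, 0.4232, 3.8498, 0.0683).
‖u_3‖ = 3.9242, so e_3 = (-0.1600, 0.1078, 0.9810, 0.0174).

Q = [[-0.3015, -0.8103, -0.1600], [-0.3015, 0.5460, 0.1078], [0.0000, -0.1938, 0.9810], [-0.9045, 0.0881, 0.0174]], R = [[3.3166, -3.9196, -0.6030], [0.0000, 5.1610, 4.3860], [0.0000, 0.0000, 3.9242]]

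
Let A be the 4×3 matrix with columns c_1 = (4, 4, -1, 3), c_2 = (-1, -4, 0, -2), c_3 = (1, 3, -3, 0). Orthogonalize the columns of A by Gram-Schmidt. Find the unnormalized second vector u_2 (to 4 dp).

c_1 = (4, 4, -1, 3); ‖c_1‖ = 6.4807, so e_1 = (0.6172, 0.6172, -0.1543, 0.4629).
e_1·c_2 = 0.6172·(-1) + 0.6172·(-4) + (-0.1543)·0 + 0.4629·(-2) = -4.0119.
u_2 = c_2 + 4.0119·e_1 = (1.4762, -1.5238, -0.6190, -0.1429).

u_2 = (1.4762, -1.5238, -0.6190, -0.1429)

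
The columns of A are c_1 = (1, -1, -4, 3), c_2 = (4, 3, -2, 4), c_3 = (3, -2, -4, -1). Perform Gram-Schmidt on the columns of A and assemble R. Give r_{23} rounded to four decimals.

c_1 = (1, -1, -4, 3); ‖c_1‖ = 5.1962, so e_1 = (0.1925, -0.1925, -0.7698, 0.5774).
e_1·c_2 = 0.1925·4 + (-0.1925)·3 + (-0.7698)·(-2) + 0.5774·4 = 4.0415.
u_2 = c_2 − 4.0415·e_1 = (3.2222, 3.7778, 1.1111, 1.6667).
‖u_2‖ = 5.3541, so e_2 = (0.6018, 0.7056, 0.2075, 0.3113).
r_{23} = e_2·c_3 = -0.7471.

r_{23} = -0.7471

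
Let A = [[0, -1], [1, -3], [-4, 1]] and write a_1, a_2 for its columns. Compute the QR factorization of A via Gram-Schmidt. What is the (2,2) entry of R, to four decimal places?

a_1 = (0, 1, -4); ‖a_1‖ = 4.1231, so e_1 = (0.0000, 0.2425, -0.9701).
e_1·a_2 = 0.0000·(-1) + 0.2425·(-3) + (-0.9701)·1 = -1.6977.
u_2 = a_2 + 1.6977·e_1 = (-1.0000, -2.5882, -0.6471).
r_{22} = ‖u_2‖ = 2.8491.

r_{22} = 2.8491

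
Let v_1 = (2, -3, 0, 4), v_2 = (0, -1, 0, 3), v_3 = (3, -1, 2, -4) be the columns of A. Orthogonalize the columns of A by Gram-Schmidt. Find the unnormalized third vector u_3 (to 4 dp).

u_3 = (0.0769, 0.0923, 2.0000, 0.0308)

v_1 = (2, -3, 0, 4); ‖v_1‖ = 5.3852, so e_1 = (0.3714, -0.5571, 0.0000, 0.7428).
e_1·v_2 = 0.3714·0 + (-0.5571)·(-1) + 0.0000·0 + 0.7428·3 = 2.7854.
u_2 = v_2 − 2.7854·e_1 = (-1.0345, 0.5517, 0.0000, 0.9310).
‖u_2‖ = 1.4971, so e_2 = (-0.6910, 0.3685, 0.0000, 0.6219).
e_1·v_3 = 0.3714·3 + (-0.5571)·(-1) + 0.0000·2 + 0.7428·(-4) = -1.2999; e_2·v_3 = (-0.6910)·3 + 0.3685·(-1) + 0.0000·2 + 0.6219·(-4) = -4.9290.
u_3 = v_3 + 1.2999·e_1 + 4.9290·e_2 = (0.0769, 0.0923, 2.0000, 0.0308).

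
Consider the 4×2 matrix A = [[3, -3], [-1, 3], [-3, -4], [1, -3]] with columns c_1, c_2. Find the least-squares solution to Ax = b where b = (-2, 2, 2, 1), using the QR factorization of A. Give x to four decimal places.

e_1 = c_1/‖c_1‖ = (3, -1, -3, 1)/4.4721 = (0.6708, -0.2236, -0.6708, 0.2236).
r_{12} = e_1·c_2 = -0.6708.
u_2 = c_2 + 0.6708·e_1 = (-2.5500, 2.8500, -4.4500, -2.8500).
‖u_2‖ = 6.5230, so e_2 = (-0.3909, 0.4369, -0.6822, -0.4369).
Qᵀb = (-2.9069, -0.1456).
Back-substitute: x_2 = -0.1456/6.5230 = -0.0223.
x_1 = (-2.9069 + 0.6708·(-0.0223))/4.4721 = -0.6533.

x = (-0.6533, -0.0223)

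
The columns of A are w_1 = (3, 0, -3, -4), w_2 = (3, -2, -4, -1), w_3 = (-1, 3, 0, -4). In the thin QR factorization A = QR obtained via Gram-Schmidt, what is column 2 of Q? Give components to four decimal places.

e_2 = (0.2330, -0.5868, -0.5264, 0.5695)

w_1 = (3, 0, -3, -4); ‖w_1‖ = 5.8310, so e_1 = (0.5145, 0.0000, -0.5145, -0.6860).
e_1·w_2 = 0.5145·3 + 0.0000·(-2) + (-0.5145)·(-4) + (-0.6860)·(-1) = 4.2875.
u_2 = w_2 − 4.2875·e_1 = (0.7941, -2.0000, -1.7941, 1.9412).
‖u_2‖ = 3.4085, so e_2 = (0.2330, -0.5868, -0.5264, 0.5695).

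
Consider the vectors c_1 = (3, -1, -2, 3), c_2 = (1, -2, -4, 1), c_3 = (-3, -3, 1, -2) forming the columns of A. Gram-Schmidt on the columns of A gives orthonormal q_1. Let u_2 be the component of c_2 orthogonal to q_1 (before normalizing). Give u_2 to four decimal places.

u_2 = (-1.0870, -1.3043, -2.6087, -1.0870)

q_1 = c_1/‖c_1‖ = (3, -1, -2, 3)/4.7958 = (0.6255, -0.2085, -0.4170, 0.6255).
r_{12} = q_1·c_2 = 3.3362.
u_2 = c_2 − 3.3362·q_1 = (-1.0870, -1.3043, -2.6087, -1.0870).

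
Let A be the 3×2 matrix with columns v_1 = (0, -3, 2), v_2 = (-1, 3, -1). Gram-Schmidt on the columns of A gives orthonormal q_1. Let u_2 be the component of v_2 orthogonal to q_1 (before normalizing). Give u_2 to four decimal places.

v_1 = (0, -3, 2); ‖v_1‖ = 3.6056, so q_1 = (0.0000, -0.8321, 0.5547).
q_1·v_2 = 0.0000·(-1) + (-0.8321)·3 + 0.5547·(-1) = -3.0509.
u_2 = v_2 + 3.0509·q_1 = (-1.0000, 0.4615, 0.6923).

u_2 = (-1.0000, 0.4615, 0.6923)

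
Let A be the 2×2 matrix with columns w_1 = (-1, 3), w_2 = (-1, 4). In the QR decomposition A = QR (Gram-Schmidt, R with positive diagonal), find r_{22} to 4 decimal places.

w_1 = (-1, 3); ‖w_1‖ = 3.1623, so q_1 = (-0.3162, 0.9487).
q_1·w_2 = (-0.3162)·(-1) + 0.9487·4 = 4.1110.
u_2 = w_2 − 4.1110·q_1 = (0.3000, 0.1000).
r_{22} = ‖u_2‖ = 0.3162.

r_{22} = 0.3162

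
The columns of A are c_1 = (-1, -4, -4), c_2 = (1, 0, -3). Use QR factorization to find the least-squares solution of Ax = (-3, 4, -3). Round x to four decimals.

x = (-0.3636, 1.0000)

c_1 = (-1, -4, -4); ‖c_1‖ = 5.7446, so q_1 = (-0.1741, -0.6963, -0.6963).
q_1·c_2 = (-0.1741)·1 + (-0.6963)·0 + (-0.6963)·(-3) = 1.9149.
u_2 = c_2 − 1.9149·q_1 = (1.3333, 1.3333, -1.6667).
‖u_2‖ = 2.5166, so q_2 = (0.5298, 0.5298, -0.6623).
Qᵀb = (-0.1741, 2.5166).
Back-substitute: x_2 = 2.5166/2.5166 = 1.0000.
x_1 = (-0.1741 − 1.9149·1.0000)/5.7446 = -0.3636.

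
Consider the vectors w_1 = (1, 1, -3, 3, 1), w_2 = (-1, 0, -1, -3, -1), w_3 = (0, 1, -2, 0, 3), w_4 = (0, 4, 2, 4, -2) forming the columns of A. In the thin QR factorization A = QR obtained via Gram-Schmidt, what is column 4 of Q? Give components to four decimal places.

e_1 = w_1/‖w_1‖ = (1, 1, -3, 3, 1)/4.5826 = (0.2182, 0.2182, -0.6547, 0.6547, 0.2182).
r_{12} = e_1·w_2 = -1.7457.
u_2 = w_2 + 1.7457·e_1 = (-0.6190, 0.3810, -2.1429, -1.8571, -0.6190).
‖u_2‖ = 2.9921, so e_2 = (-0.2069, 0.1273, -0.7162, -0.6207, -0.2069).
r_{13} = e_1·w_3 = 2.1822; r_{23} = e_2·w_3 = 0.9390.
u_3 = w_3 − 2.1822·e_1 − 0.9390·e_2 = (-0.2819, 0.4043, 0.1011, -0.8457, 2.7181).
‖u_3‖ = 2.8907, so e_3 = (-0.0975, 0.1398, 0.0350, -0.2926, 0.9403).
r_{14} = e_1·w_4 = 1.7457; r_{24} = e_2·w_4 = -2.9921; r_{34} = e_3·w_4 = -2.4215.
u_4 = w_4 − 1.7457·e_1 + 2.9921·e_2 + 2.4215·e_3 = (-1.2362, 4.3386, 1.0847, 0.2915, -0.7231).
‖u_4‖ = 4.7049, so e_4 = (-0.2627, 0.9222, 0.2305, 0.0620, -0.1537).

e_4 = (-0.2627, 0.9222, 0.2305, 0.0620, -0.1537)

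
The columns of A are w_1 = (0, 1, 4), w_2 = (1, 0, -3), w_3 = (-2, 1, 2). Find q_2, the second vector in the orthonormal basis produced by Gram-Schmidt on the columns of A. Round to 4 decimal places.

w_1 = (0, 1, 4); ‖w_1‖ = 4.1231, so q_1 = (0.0000, 0.2425, 0.9701).
q_1·w_2 = 0.0000·1 + 0.2425·0 + 0.9701·(-3) = -2.9104.
u_2 = w_2 + 2.9104·q_1 = (1.0000, 0.7059, -0.1765).
‖u_2‖ = 1.2367, so q_2 = (0.8086, 0.5708, -0.1427).

q_2 = (0.8086, 0.5708, -0.1427)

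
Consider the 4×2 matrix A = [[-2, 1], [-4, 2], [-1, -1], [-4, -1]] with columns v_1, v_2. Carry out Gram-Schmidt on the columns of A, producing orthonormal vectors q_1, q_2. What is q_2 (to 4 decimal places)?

q_2 = (0.2902, 0.5803, -0.4514, -0.6126)

v_1 = (-2, -4, -1, -4); ‖v_1‖ = 6.0828, so q_1 = (-0.3288, -0.6576, -0.1644, -0.6576).
q_1·v_2 = (-0.3288)·1 + (-0.6576)·2 + (-0.1644)·(-1) + (-0.6576)·(-1) = -0.8220.
u_2 = v_2 + 0.8220·q_1 = (0.7297, 1.4595, -1.1351, -1.5405).
‖u_2‖ = 2.5148, so q_2 = (0.2902, 0.5803, -0.4514, -0.6126).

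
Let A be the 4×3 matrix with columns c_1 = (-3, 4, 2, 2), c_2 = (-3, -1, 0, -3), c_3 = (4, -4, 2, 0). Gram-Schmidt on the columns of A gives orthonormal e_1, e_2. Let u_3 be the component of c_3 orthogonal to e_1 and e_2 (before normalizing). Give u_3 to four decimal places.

e_1 = c_1/‖c_1‖ = (-3, 4, 2, 2)/5.7446 = (-0.5222, 0.6963, 0.3482, 0.3482).
r_{12} = e_1·c_2 = -0.1741.
u_2 = c_2 + 0.1741·e_1 = (-3.0909, -0.8788, 0.0606, -2.9394).
‖u_2‖ = 4.3554, so e_2 = (-0.7097, -0.2018, 0.0139, -0.6749).
r_{13} = e_1·c_3 = -4.1779; r_{23} = e_2·c_3 = -2.0038.
u_3 = c_3 + 4.1779·e_1 + 2.0038·e_2 = (0.3962, -1.4952, 3.4824, 0.1022).

u_3 = (0.3962, -1.4952, 3.4824, 0.1022)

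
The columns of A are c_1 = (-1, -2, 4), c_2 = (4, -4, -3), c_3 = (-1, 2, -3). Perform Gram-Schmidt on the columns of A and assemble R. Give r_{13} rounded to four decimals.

r_{13} = -3.2733

c_1 = (-1, -2, 4); ‖c_1‖ = 4.5826, so e_1 = (-0.2182, -0.4364, 0.8729).
r_{13} = e_1·c_3 = -3.2733.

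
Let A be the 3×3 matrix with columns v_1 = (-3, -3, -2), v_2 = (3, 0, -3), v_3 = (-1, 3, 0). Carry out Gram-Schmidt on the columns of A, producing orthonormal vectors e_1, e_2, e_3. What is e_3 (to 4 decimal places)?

e_3 = (-0.4575, 0.7625, -0.4575)

v_1 = (-3, -3, -2); ‖v_1‖ = 4.6904, so e_1 = (-0.6396, -0.6396, -0.4264).
e_1·v_2 = (-0.6396)·3 + (-0.6396)·0 + (-0.4264)·(-3) = -0.6396.
u_2 = v_2 + 0.6396·e_1 = (2.5909, -0.4091, -3.2727).
‖u_2‖ = 4.1942, so e_2 = (0.6177, -0.0975, -0.7803).
e_1·v_3 = (-0.6396)·(-1) + (-0.6396)·3 + (-0.4264)·0 = -1.2792; e_2·v_3 = 0.6177·(-1) + (-0.0975)·3 + (-0.7803)·0 = -0.9104.
u_3 = v_3 + 1.2792·e_1 + 0.9104·e_2 = (-1.2558, 2.0930, -1.2558).
‖u_3‖ = 2.7450, so e_3 = (-0.4575, 0.7625, -0.4575).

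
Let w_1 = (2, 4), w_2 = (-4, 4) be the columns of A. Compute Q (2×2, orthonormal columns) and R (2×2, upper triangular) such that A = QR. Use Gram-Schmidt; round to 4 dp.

Q = [[0.4472, -0.8944], [0.8944, 0.4472]], R = [[4.4721, 1.7889], [0.0000, 5.3666]]

w_1 = (2, 4); ‖w_1‖ = 4.4721, so e_1 = (0.4472, 0.8944).
e_1·w_2 = 0.4472·(-4) + 0.8944·4 = 1.7889.
u_2 = w_2 − 1.7889·e_1 = (-4.8000, 2.4000).
‖u_2‖ = 5.3666, so e_2 = (-0.8944, 0.4472).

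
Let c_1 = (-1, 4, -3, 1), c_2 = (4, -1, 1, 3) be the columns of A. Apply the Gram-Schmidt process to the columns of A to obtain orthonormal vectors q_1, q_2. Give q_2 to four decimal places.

q_2 = (0.7463, 0.0373, 0.0224, 0.6642)

c_1 = (-1, 4, -3, 1); ‖c_1‖ = 5.1962, so q_1 = (-0.1925, 0.7698, -0.5774, 0.1925).
q_1·c_2 = (-0.1925)·4 + 0.7698·(-1) + (-0.5774)·1 + 0.1925·3 = -1.5396.
u_2 = c_2 + 1.5396·q_1 = (3.7037, 0.1852, 0.1111, 3.2963).
‖u_2‖ = 4.9628, so q_2 = (0.7463, 0.0373, 0.0224, 0.6642).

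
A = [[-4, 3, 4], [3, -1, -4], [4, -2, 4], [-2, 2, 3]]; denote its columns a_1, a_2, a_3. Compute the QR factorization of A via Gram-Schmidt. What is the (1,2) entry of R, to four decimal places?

r_{12} = -4.0249

a_1 = (-4, 3, 4, -2); ‖a_1‖ = 6.7082, so q_1 = (-0.5963, 0.4472, 0.5963, -0.2981).
r_{12} = q_1·a_2 = -4.0249.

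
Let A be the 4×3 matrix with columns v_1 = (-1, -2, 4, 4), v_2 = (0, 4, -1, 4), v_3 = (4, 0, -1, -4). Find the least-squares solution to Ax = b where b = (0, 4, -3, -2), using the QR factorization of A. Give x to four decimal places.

x = (-0.8903, 0.3762, -0.1432)

v_1 = (-1, -2, 4, 4); ‖v_1‖ = 6.0828, so e_1 = (-0.1644, -0.3288, 0.6576, 0.6576).
e_1·v_2 = (-0.1644)·0 + (-0.3288)·4 + 0.6576·(-1) + 0.6576·4 = 0.6576.
u_2 = v_2 − 0.6576·e_1 = (0.1081, 4.2162, -1.4324, 3.5676).
‖u_2‖ = 5.7068, so e_2 = (0.0189, 0.7388, -0.2510, 0.6251).
e_1·v_3 = (-0.1644)·4 + (-0.3288)·0 + 0.6576·(-1) + 0.6576·(-4) = -3.9456; e_2·v_3 = 0.0189·4 + 0.7388·0 + (-0.2510)·(-1) + 0.6251·(-4) = -2.1738.
u_3 = v_3 + 3.9456·e_1 + 2.1738·e_2 = (3.3925, 0.3087, 1.0490, -0.0465).
‖u_3‖ = 3.5647, so e_3 = (0.9517, 0.0866, 0.2943, -0.0130).
Qᵀb = (-4.6032, 2.4579, -0.5103).
Back-substitute: x_3 = -0.5103/3.5647 = -0.1432.
x_2 = (2.4579 + 2.1738·(-0.1432))/5.7068 = 0.3762.
x_1 = (-4.6032 − 0.6576·0.3762 + 3.9456·(-0.1432))/6.0828 = -0.8903.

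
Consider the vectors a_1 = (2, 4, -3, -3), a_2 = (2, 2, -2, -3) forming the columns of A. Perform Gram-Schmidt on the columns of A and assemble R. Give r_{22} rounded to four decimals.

a_1 = (2, 4, -3, -3); ‖a_1‖ = 6.1644, so q_1 = (0.3244, 0.6489, -0.4867, -0.4867).
q_1·a_2 = 0.3244·2 + 0.6489·2 + (-0.4867)·(-2) + (-0.4867)·(-3) = 4.3800.
u_2 = a_2 − 4.3800·q_1 = (0.5789, -0.8421, 0.1316, -0.8684).
r_{22} = ‖u_2‖ = 1.3475.

r_{22} = 1.3475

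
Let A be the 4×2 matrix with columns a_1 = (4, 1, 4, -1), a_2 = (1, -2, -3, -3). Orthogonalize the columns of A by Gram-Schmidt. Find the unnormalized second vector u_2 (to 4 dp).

u_2 = (1.8235, -1.7941, -2.1765, -3.2059)

a_1 = (4, 1, 4, -1); ‖a_1‖ = 5.8310, so q_1 = (0.6860, 0.1715, 0.6860, -0.1715).
q_1·a_2 = 0.6860·1 + 0.1715·(-2) + 0.6860·(-3) + (-0.1715)·(-3) = -1.2005.
u_2 = a_2 + 1.2005·q_1 = (1.8235, -1.7941, -2.1765, -3.2059).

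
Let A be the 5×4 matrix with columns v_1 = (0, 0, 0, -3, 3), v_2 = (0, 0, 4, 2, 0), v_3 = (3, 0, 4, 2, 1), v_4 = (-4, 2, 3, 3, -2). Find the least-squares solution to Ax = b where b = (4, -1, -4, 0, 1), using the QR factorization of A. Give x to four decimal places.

v_1 = (0, 0, 0, -3, 3); ‖v_1‖ = 4.2426, so e_1 = (0.0000, 0.0000, 0.0000, -0.7071, 0.7071).
e_1·v_2 = 0.0000·0 + 0.0000·0 + 0.0000·4 + (-0.7071)·2 + 0.7071·0 = -1.4142.
u_2 = v_2 + 1.4142·e_1 = (0.0000, 0.0000, 4.0000, 1.0000, 1.0000).
‖u_2‖ = 4.2426, so e_2 = (0.0000, 0.0000, 0.9428, 0.2357, 0.2357).
e_1·v_3 = 0.0000·3 + 0.0000·0 + 0.0000·4 + (-0.7071)·2 + 0.7071·1 = -0.7071; e_2·v_3 = 0.0000·3 + 0.0000·0 + 0.9428·4 + 0.2357·2 + 0.2357·1 = 4.4783.
u_3 = v_3 + 0.7071·e_1 − 4.4783·e_2 = (3.0000, 0.0000, -0.2222, 0.4444, 0.4444).
‖u_3‖ = 3.0732, so e_3 = (0.9762, 0.0000, -0.0723, 0.1446, 0.1446).
e_1·v_4 = 0.0000·(-4) + 0.0000·2 + 0.0000·3 + (-0.7071)·3 + 0.7071·(-2) = -3.5355; e_2·v_4 = 0.0000·(-4) + 0.0000·2 + 0.9428·3 + 0.2357·3 + 0.2357·(-2) = 3.0641; e_3·v_4 = 0.9762·(-4) + 0.0000·2 + (-0.0723)·3 + 0.1446·3 + 0.1446·(-2) = -3.9771.
u_4 = v_4 + 3.5355·e_1 − 3.0641·e_2 + 3.9771·e_3 = (-0.1176, 2.0000, -0.1765, 0.3529, 0.3529).
‖u_4‖ = 2.0722, so e_4 = (-0.0568, 0.9651, -0.0852, 0.1703, 0.1703).
Qᵀb = (0.7071, -3.5355, 4.3386, -0.6813).
Back-substitute: x_4 = -0.6813/2.0722 = -0.3288.
x_3 = (4.3386 + 3.9771·(-0.3288))/3.0732 = 0.9863.
x_2 = (-3.5355 − 4.4783·0.9863 − 3.0641·(-0.3288))/4.2426 = -1.6370.
x_1 = (0.7071 + 1.4142·(-1.6370) + 0.7071·0.9863 + 3.5355·(-0.3288))/4.2426 = -0.4886.

x = (-0.4886, -1.6370, 0.9863, -0.3288)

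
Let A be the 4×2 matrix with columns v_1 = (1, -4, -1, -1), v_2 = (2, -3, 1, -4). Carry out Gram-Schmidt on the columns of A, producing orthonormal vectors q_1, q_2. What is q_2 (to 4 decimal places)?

q_2 = (0.2874, 0.1505, 0.4927, -0.8075)

v_1 = (1, -4, -1, -1); ‖v_1‖ = 4.3589, so q_1 = (0.2294, -0.9177, -0.2294, -0.2294).
q_1·v_2 = 0.2294·2 + (-0.9177)·(-3) + (-0.2294)·1 + (-0.2294)·(-4) = 3.9001.
u_2 = v_2 − 3.9001·q_1 = (1.1053, 0.5789, 1.8947, -3.1053).
‖u_2‖ = 3.8457, so q_2 = (0.2874, 0.1505, 0.4927, -0.8075).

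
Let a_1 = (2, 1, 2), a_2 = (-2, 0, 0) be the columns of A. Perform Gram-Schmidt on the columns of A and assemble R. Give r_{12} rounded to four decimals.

a_1 = (2, 1, 2); ‖a_1‖ = 3.0000, so e_1 = (0.6667, 0.3333, 0.6667).
r_{12} = e_1·a_2 = -1.3333.

r_{12} = -1.3333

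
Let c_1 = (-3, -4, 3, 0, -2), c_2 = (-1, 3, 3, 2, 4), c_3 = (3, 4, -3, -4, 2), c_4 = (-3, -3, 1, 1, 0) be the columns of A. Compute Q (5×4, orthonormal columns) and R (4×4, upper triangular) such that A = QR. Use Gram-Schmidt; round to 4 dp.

Q = [[-0.4867, -0.2671, -0.0925, -0.5212], [-0.6489, 0.3533, 0.1224, -0.3147], [0.4867, 0.5945, 0.2060, -0.5802], [0.0000, 0.3274, -0.9449, 0.0000], [-0.3244, 0.5859, 0.2030, 0.5409]], R = [[6.1644, -1.2978, -6.1644, 3.8933], [0.0000, 6.1087, -1.3096, 0.6634], [0.0000, 0.0000, 3.7795, -0.8285], [0.0000, 0.0000, 0.0000, 1.9276]]

c_1 = (-3, -4, 3, 0, -2); ‖c_1‖ = 6.1644, so q_1 = (-0.4867, -0.6489, 0.4867, 0.0000, -0.3244).
q_1·c_2 = (-0.4867)·(-1) + (-0.6489)·3 + 0.4867·3 + 0.0000·2 + (-0.3244)·4 = -1.2978.
u_2 = c_2 + 1.2978·q_1 = (-1.6316, 2.1579, 3.6316, 2.0000, 3.5789).
‖u_2‖ = 6.1087, so q_2 = (-0.2671, 0.3533, 0.5945, 0.3274, 0.5859).
q_1·c_3 = (-0.4867)·3 + (-0.6489)·4 + 0.4867·(-3) + 0.0000·(-4) + (-0.3244)·2 = -6.1644; q_2·c_3 = (-0.2671)·3 + 0.3533·4 + 0.5945·(-3) + 0.3274·(-4) + 0.5859·2 = -1.3096.
u_3 = c_3 + 6.1644·q_1 + 1.3096·q_2 = (-0.3498, 0.4626, 0.7786, -3.5712, 0.7673).
‖u_3‖ = 3.7795, so q_3 = (-0.0925, 0.1224, 0.2060, -0.9449, 0.2030).
q_1·c_4 = (-0.4867)·(-3) + (-0.6489)·(-3) + 0.4867·1 + 0.0000·1 + (-0.3244)·0 = 3.8933; q_2·c_4 = (-0.2671)·(-3) + 0.3533·(-3) + 0.5945·1 + 0.3274·1 + 0.5859·0 = 0.6634; q_3·c_4 = (-0.0925)·(-3) + 0.1224·(-3) + 0.2060·1 + (-0.9449)·1 + 0.2030·0 = -0.8285.
u_4 = c_4 − 3.8933·q_1 − 0.6634·q_2 + 0.8285·q_3 = (-1.0047, -0.6066, -1.1185, 0.0000, 1.0427).
‖u_4‖ = 1.9276, so q_4 = (-0.5212, -0.3147, -0.5802, 0.0000, 0.5409).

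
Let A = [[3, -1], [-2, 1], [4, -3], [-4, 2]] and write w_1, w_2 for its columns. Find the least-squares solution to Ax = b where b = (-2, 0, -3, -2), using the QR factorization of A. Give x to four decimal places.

w_1 = (3, -2, 4, -4); ‖w_1‖ = 6.7082, so q_1 = (0.4472, -0.2981, 0.5963, -0.5963).
q_1·w_2 = 0.4472·(-1) + (-0.2981)·1 + 0.5963·(-3) + (-0.5963)·2 = -3.7268.
u_2 = w_2 + 3.7268·q_1 = (0.6667, -0.1111, -0.7778, -0.2222).
‖u_2‖ = 1.0541, so q_2 = (0.6325, -0.1054, -0.7379, -0.2108).
Qᵀb = (-1.4907, 1.3703).
Back-substitute: x_2 = 1.3703/1.0541 = 1.3000.
x_1 = (-1.4907 + 3.7268·1.3000)/6.7082 = 0.5000.

x = (0.5000, 1.3000)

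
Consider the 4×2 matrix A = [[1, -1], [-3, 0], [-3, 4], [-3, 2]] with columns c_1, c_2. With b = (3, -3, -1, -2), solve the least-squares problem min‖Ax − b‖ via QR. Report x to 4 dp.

q_1 = c_1/‖c_1‖ = (1, -3, -3, -3)/5.2915 = (0.1890, -0.5669, -0.5669, -0.5669).
r_{12} = q_1·c_2 = -3.5907.
u_2 = c_2 + 3.5907·q_1 = (-0.3214, -2.0357, 1.9643, -0.0357).
‖u_2‖ = 2.8473, so q_2 = (-0.1129, -0.7150, 0.6899, -0.0125).
Qᵀb = (3.9686, 1.1414).
Back-substitute: x_2 = 1.1414/2.8473 = 0.4009.
x_1 = (3.9686 + 3.5907·0.4009)/5.2915 = 1.0220.

x = (1.0220, 0.4009)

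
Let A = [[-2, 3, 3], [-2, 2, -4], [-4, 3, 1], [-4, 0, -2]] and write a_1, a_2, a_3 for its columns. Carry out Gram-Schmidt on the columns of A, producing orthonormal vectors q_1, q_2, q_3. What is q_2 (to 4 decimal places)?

q_2 = (0.6039, 0.2860, 0.2543, -0.6992)

q_1 = a_1/‖a_1‖ = (-2, -2, -4, -4)/6.3246 = (-0.3162, -0.3162, -0.6325, -0.6325).
r_{12} = q_1·a_2 = -3.4785.
u_2 = a_2 + 3.4785·q_1 = (1.9000, 0.9000, 0.8000, -2.2000).
‖u_2‖ = 3.1464, so q_2 = (0.6039, 0.2860, 0.2543, -0.6992).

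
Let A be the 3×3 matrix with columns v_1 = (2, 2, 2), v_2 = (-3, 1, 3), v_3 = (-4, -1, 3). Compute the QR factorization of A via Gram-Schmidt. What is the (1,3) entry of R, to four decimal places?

r_{13} = -1.1547

v_1 = (2, 2, 2); ‖v_1‖ = 3.4641, so e_1 = (0.5774, 0.5774, 0.5774).
r_{13} = e_1·v_3 = -1.1547.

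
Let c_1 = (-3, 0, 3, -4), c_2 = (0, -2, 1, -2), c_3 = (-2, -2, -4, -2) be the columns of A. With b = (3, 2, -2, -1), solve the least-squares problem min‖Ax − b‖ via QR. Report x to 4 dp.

c_1 = (-3, 0, 3, -4); ‖c_1‖ = 5.8310, so e_1 = (-0.5145, 0.0000, 0.5145, -0.6860).
e_1·c_2 = (-0.5145)·0 + 0.0000·(-2) + 0.5145·1 + (-0.6860)·(-2) = 1.8865.
u_2 = c_2 − 1.8865·e_1 = (0.9706, -2.0000, 0.0294, -0.7059).
‖u_2‖ = 2.3326, so e_2 = (0.4161, -0.8574, 0.0126, -0.3026).
e_1·c_3 = (-0.5145)·(-2) + 0.0000·(-2) + 0.5145·(-4) + (-0.6860)·(-2) = 0.3430; e_2·c_3 = 0.4161·(-2) + (-0.8574)·(-2) + 0.0126·(-4) + (-0.3026)·(-2) = 1.4374.
u_3 = c_3 − 0.3430·e_1 − 1.4374·e_2 = (-2.4216, -0.7676, -4.1946, -1.3297).
‖u_3‖ = 5.0810, so e_3 = (-0.4766, -0.1511, -0.8256, -0.2617).
Qᵀb = (-1.8865, -0.1891, 0.1809).
Back-substitute: x_3 = 0.1809/5.0810 = 0.0356.
x_2 = (-0.1891 − 1.4374·0.0356)/2.3326 = -0.1030.
x_1 = (-1.8865 − 1.8865·(-0.1030) − 0.3430·0.0356)/5.8310 = -0.2923.

x = (-0.2923, -0.1030, 0.0356)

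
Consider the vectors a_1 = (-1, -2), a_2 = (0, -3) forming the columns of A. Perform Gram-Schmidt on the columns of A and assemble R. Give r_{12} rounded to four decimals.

a_1 = (-1, -2); ‖a_1‖ = 2.2361, so q_1 = (-0.4472, -0.8944).
r_{12} = q_1·a_2 = 2.6833.

r_{12} = 2.6833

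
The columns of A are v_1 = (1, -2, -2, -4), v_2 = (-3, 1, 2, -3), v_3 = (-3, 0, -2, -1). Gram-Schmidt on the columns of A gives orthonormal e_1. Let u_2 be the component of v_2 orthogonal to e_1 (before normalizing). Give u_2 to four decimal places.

u_2 = (-3.1200, 1.2400, 2.2400, -2.5200)

v_1 = (1, -2, -2, -4); ‖v_1‖ = 5.0000, so e_1 = (0.2000, -0.4000, -0.4000, -0.8000).
e_1·v_2 = 0.2000·(-3) + (-0.4000)·1 + (-0.4000)·2 + (-0.8000)·(-3) = 0.6000.
u_2 = v_2 − 0.6000·e_1 = (-3.1200, 1.2400, 2.2400, -2.5200).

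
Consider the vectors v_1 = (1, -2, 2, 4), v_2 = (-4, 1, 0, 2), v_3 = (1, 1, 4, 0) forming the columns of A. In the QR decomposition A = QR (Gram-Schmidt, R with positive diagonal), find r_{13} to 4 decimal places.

v_1 = (1, -2, 2, 4); ‖v_1‖ = 5.0000, so e_1 = (0.2000, -0.4000, 0.4000, 0.8000).
r_{13} = e_1·v_3 = 1.4000.

r_{13} = 1.4000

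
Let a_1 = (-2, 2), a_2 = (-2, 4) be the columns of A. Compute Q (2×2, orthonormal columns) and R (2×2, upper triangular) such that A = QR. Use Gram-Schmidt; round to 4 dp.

Q = [[-0.7071, 0.7071], [0.7071, 0.7071]], R = [[2.8284, 4.2426], [0.0000, 1.4142]]

a_1 = (-2, 2); ‖a_1‖ = 2.8284, so e_1 = (-0.7071, 0.7071).
e_1·a_2 = (-0.7071)·(-2) + 0.7071·4 = 4.2426.
u_2 = a_2 − 4.2426·e_1 = (1.0000, 1.0000).
‖u_2‖ = 1.4142, so e_2 = (0.7071, 0.7071).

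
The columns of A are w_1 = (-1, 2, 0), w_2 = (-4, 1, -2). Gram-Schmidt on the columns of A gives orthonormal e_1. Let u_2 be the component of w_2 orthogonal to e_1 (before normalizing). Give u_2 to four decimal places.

u_2 = (-2.8000, -1.4000, -2.0000)

w_1 = (-1, 2, 0); ‖w_1‖ = 2.2361, so e_1 = (-0.4472, 0.8944, 0.0000).
e_1·w_2 = (-0.4472)·(-4) + 0.8944·1 + 0.0000·(-2) = 2.6833.
u_2 = w_2 − 2.6833·e_1 = (-2.8000, -1.4000, -2.0000).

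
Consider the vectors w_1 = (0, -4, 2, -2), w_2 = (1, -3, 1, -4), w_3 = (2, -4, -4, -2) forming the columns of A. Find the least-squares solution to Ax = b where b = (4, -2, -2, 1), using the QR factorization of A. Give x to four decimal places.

x = (0.1000, -0.4000, 0.7000)

w_1 = (0, -4, 2, -2); ‖w_1‖ = 4.8990, so q_1 = (0.0000, -0.8165, 0.4082, -0.4082).
q_1·w_2 = 0.0000·1 + (-0.8165)·(-3) + 0.4082·1 + (-0.4082)·(-4) = 4.4907.
u_2 = w_2 − 4.4907·q_1 = (1.0000, 0.6667, -0.8333, -2.1667).
‖u_2‖ = 2.6141, so q_2 = (0.3825, 0.2550, -0.3188, -0.8288).
q_1·w_3 = 0.0000·2 + (-0.8165)·(-4) + 0.4082·(-4) + (-0.4082)·(-2) = 2.4495; q_2·w_3 = 0.3825·2 + 0.2550·(-4) + (-0.3188)·(-4) + (-0.8288)·(-2) = 2.6778.
u_3 = w_3 − 2.4495·q_1 − 2.6778·q_2 = (0.9756, -2.6829, -4.1463, 1.2195).
‖u_3‖ = 5.1797, so q_3 = (0.1884, -0.5180, -0.8005, 0.2354).
Qᵀb = (0.4082, 0.8288, 3.6258).
Back-substitute: x_3 = 3.6258/5.1797 = 0.7000.
x_2 = (0.8288 − 2.6778·0.7000)/2.6141 = -0.4000.
x_1 = (0.4082 − 4.4907·(-0.4000) − 2.4495·0.7000)/4.8990 = 0.1000.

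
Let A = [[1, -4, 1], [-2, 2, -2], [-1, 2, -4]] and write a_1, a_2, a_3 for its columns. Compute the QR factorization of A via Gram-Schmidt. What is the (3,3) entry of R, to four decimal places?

r_{33} = 2.7136

q_1 = a_1/‖a_1‖ = (1, -2, -1)/2.4495 = (0.4082, -0.8165, -0.4082).
r_{12} = q_1·a_2 = -4.0825.
u_2 = a_2 + 4.0825·q_1 = (-2.3333, -1.3333, 0.3333).
‖u_2‖ = 2.7080, so q_2 = (-0.8616, -0.4924, 0.1231).
r_{13} = q_1·a_3 = 3.6742; r_{23} = q_2·a_3 = -0.3693.
u_3 = a_3 − 3.6742·q_1 + 0.3693·q_2 = (-0.8182, 0.8182, -2.4545).
r_{33} = ‖u_3‖ = 2.7136.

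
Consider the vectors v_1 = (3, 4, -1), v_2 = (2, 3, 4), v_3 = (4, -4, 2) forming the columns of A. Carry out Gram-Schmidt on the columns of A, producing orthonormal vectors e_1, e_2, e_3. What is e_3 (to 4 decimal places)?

v_1 = (3, 4, -1); ‖v_1‖ = 5.0990, so e_1 = (0.5883, 0.7845, -0.1961).
e_1·v_2 = 0.5883·2 + 0.7845·3 + (-0.1961)·4 = 2.7456.
u_2 = v_2 − 2.7456·e_1 = (0.3846, 0.8462, 4.5385).
‖u_2‖ = 4.6327, so e_2 = (0.0830, 0.1826, 0.9797).
e_1·v_3 = 0.5883·4 + 0.7845·(-4) + (-0.1961)·2 = -1.1767; e_2·v_3 = 0.0830·4 + 0.1826·(-4) + 0.9797·2 = 1.5608.
u_3 = v_3 + 1.1767·e_1 − 1.5608·e_2 = (4.5627, -3.3620, 0.2401).
‖u_3‖ = 5.6727, so e_3 = (0.8043, -0.5927, 0.0423).

e_3 = (0.8043, -0.5927, 0.0423)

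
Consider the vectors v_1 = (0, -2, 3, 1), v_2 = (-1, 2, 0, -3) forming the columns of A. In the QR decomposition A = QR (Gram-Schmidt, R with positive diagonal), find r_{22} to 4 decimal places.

q_1 = v_1/‖v_1‖ = (0, -2, 3, 1)/3.7417 = (0.0000, -0.5345, 0.8018, 0.2673).
r_{12} = q_1·v_2 = -1.8708.
u_2 = v_2 + 1.8708·q_1 = (-1.0000, 1.0000, 1.5000, -2.5000).
r_{22} = ‖u_2‖ = 3.2404.

r_{22} = 3.2404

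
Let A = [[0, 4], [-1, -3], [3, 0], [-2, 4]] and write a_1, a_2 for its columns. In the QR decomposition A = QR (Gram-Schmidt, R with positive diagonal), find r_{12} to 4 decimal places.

e_1 = a_1/‖a_1‖ = (0, -1, 3, -2)/3.7417 = (0.0000, -0.2673, 0.8018, -0.5345).
r_{12} = e_1·a_2 = -1.3363.

r_{12} = -1.3363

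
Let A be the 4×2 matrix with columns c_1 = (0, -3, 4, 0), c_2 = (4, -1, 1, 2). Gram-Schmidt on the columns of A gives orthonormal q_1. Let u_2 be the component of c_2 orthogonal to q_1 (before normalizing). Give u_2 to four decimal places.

c_1 = (0, -3, 4, 0); ‖c_1‖ = 5.0000, so q_1 = (0.0000, -0.6000, 0.8000, 0.0000).
q_1·c_2 = 0.0000·4 + (-0.6000)·(-1) + 0.8000·1 + 0.0000·2 = 1.4000.
u_2 = c_2 − 1.4000·q_1 = (4.0000, -0.1600, -0.1200, 2.0000).

u_2 = (4.0000, -0.1600, -0.1200, 2.0000)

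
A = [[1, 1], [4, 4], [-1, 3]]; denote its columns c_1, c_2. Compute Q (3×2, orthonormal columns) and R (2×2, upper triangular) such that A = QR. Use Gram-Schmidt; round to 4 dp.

Q = [[0.2357, 0.0572], [0.9428, 0.2287], [-0.2357, 0.9718]], R = [[4.2426, 3.2998], [0.0000, 3.8873]]

q_1 = c_1/‖c_1‖ = (1, 4, -1)/4.2426 = (0.2357, 0.9428, -0.2357).
r_{12} = q_1·c_2 = 3.2998.
u_2 = c_2 − 3.2998·q_1 = (0.2222, 0.8889, 3.7778).
‖u_2‖ = 3.8873, so q_2 = (0.0572, 0.2287, 0.9718).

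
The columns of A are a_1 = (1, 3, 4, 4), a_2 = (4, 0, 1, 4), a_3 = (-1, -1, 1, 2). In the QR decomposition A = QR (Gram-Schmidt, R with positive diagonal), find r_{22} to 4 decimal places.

a_1 = (1, 3, 4, 4); ‖a_1‖ = 6.4807, so q_1 = (0.1543, 0.4629, 0.6172, 0.6172).
q_1·a_2 = 0.1543·4 + 0.4629·0 + 0.6172·1 + 0.6172·4 = 3.7033.
u_2 = a_2 − 3.7033·q_1 = (3.4286, -1.7143, -1.2857, 1.7143).
r_{22} = ‖u_2‖ = 4.3916.

r_{22} = 4.3916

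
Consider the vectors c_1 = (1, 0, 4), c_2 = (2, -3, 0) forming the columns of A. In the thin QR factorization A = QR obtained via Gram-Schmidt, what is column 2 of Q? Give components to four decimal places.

e_1 = c_1/‖c_1‖ = (1, 0, 4)/4.1231 = (0.2425, 0.0000, 0.9701).
r_{12} = e_1·c_2 = 0.4851.
u_2 = c_2 − 0.4851·e_1 = (1.8824, -3.0000, -0.4706).
‖u_2‖ = 3.5728, so e_2 = (0.5269, -0.8397, -0.1317).

e_2 = (0.5269, -0.8397, -0.1317)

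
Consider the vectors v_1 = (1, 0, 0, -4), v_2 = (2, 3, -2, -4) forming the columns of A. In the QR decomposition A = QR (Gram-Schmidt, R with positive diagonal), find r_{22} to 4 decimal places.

r_{22} = 3.7338

e_1 = v_1/‖v_1‖ = (1, 0, 0, -4)/4.1231 = (0.2425, 0.0000, 0.0000, -0.9701).
r_{12} = e_1·v_2 = 4.3656.
u_2 = v_2 − 4.3656·e_1 = (0.9412, 3.0000, -2.0000, 0.2353).
r_{22} = ‖u_2‖ = 3.7338.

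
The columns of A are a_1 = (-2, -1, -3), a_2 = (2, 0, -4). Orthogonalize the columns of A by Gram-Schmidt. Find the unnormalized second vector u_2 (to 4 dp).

u_2 = (3.1429, 0.5714, -2.2857)

a_1 = (-2, -1, -3); ‖a_1‖ = 3.7417, so q_1 = (-0.5345, -0.2673, -0.8018).
q_1·a_2 = (-0.5345)·2 + (-0.2673)·0 + (-0.8018)·(-4) = 2.1381.
u_2 = a_2 − 2.1381·q_1 = (3.1429, 0.5714, -2.2857).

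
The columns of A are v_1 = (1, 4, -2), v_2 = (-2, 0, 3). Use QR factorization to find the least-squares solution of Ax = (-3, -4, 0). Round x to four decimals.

x = (-0.9522, -0.1244)

v_1 = (1, 4, -2); ‖v_1‖ = 4.5826, so q_1 = (0.2182, 0.8729, -0.4364).
q_1·v_2 = 0.2182·(-2) + 0.8729·0 + (-0.4364)·3 = -1.7457.
u_2 = v_2 + 1.7457·q_1 = (-1.6190, 1.5238, 2.2381).
‖u_2‖ = 3.1547, so q_2 = (-0.5132, 0.4830, 0.7094).
Qᵀb = (-4.1461, -0.3925).
Back-substitute: x_2 = -0.3925/3.1547 = -0.1244.
x_1 = (-4.1461 + 1.7457·(-0.1244))/4.5826 = -0.9522.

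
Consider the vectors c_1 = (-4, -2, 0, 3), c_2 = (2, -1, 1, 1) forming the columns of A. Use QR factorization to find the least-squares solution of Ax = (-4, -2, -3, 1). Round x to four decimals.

c_1 = (-4, -2, 0, 3); ‖c_1‖ = 5.3852, so q_1 = (-0.7428, -0.3714, 0.0000, 0.5571).
q_1·c_2 = (-0.7428)·2 + (-0.3714)·(-1) + 0.0000·1 + 0.5571·1 = -0.5571.
u_2 = c_2 + 0.5571·q_1 = (1.5862, -1.2069, 1.0000, 1.3103).
‖u_2‖ = 2.5864, so q_2 = (0.6133, -0.4666, 0.3866, 0.5066).
Qᵀb = (4.2710, -2.1731).
Back-substitute: x_2 = -2.1731/2.5864 = -0.8402.
x_1 = (4.2710 + 0.5571·(-0.8402))/5.3852 = 0.7062.

x = (0.7062, -0.8402)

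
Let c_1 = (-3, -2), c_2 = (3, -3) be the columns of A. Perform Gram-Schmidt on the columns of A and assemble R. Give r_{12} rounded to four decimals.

r_{12} = -0.8321

c_1 = (-3, -2); ‖c_1‖ = 3.6056, so e_1 = (-0.8321, -0.5547).
r_{12} = e_1·c_2 = -0.8321.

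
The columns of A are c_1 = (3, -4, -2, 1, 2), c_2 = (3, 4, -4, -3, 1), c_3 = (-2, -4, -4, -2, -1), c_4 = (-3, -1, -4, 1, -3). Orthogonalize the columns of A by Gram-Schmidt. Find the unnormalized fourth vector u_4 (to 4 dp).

u_4 = (-0.1427, 0.7933, -1.7867, 2.8302, -1.4013)

q_1 = c_1/‖c_1‖ = (3, -4, -2, 1, 2)/5.8310 = (0.5145, -0.6860, -0.3430, 0.1715, 0.3430).
r_{12} = q_1·c_2 = 0.0000.
u_2 = c_2 + 0.0000·q_1 = (3.0000, 4.0000, -4.0000, -3.0000, 1.0000).
‖u_2‖ = 7.1414, so q_2 = (0.4201, 0.5601, -0.5601, -0.4201, 0.1400).
r_{13} = q_1·c_3 = 2.4010; r_{23} = q_2·c_3 = -0.1400.
u_3 = c_3 − 2.4010·q_1 + 0.1400·q_2 = (-3.1765, -2.2745, -3.2549, -2.4706, -1.8039).
‖u_3‖ = 5.9343, so q_3 = (-0.5353, -0.3833, -0.5485, -0.4163, -0.3040).
r_{14} = q_1·c_4 = -0.3430; r_{24} = q_2·c_4 = -0.4201; r_{34} = q_3·c_4 = 4.6787.
u_4 = c_4 + 0.3430·q_1 + 0.4201·q_2 − 4.6787·q_3 = (-0.1427, 0.7933, -1.7867, 2.8302, -1.4013).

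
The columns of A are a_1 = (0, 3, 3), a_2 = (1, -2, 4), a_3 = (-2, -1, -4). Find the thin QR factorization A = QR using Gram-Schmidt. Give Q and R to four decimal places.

Q = [[0.0000, 0.2294, -0.9733], [0.7071, -0.6882, -0.1622], [0.7071, 0.6882, 0.1622]], R = [[4.2426, 1.4142, -3.5355], [0.0000, 4.3589, -2.5236], [0.0000, 0.0000, 1.4600]]

q_1 = a_1/‖a_1‖ = (0, 3, 3)/4.2426 = (0.0000, 0.7071, 0.7071).
r_{12} = q_1·a_2 = 1.4142.
u_2 = a_2 − 1.4142·q_1 = (1.0000, -3.0000, 3.0000).
‖u_2‖ = 4.3589, so q_2 = (0.2294, -0.6882, 0.6882).
r_{13} = q_1·a_3 = -3.5355; r_{23} = q_2·a_3 = -2.5236.
u_3 = a_3 + 3.5355·q_1 + 2.5236·q_2 = (-1.4211, -0.2368, 0.2368).
‖u_3‖ = 1.4600, so q_3 = (-0.9733, -0.1622, 0.1622).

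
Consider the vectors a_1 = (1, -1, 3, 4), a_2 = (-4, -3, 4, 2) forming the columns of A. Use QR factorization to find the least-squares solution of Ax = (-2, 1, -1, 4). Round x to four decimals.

a_1 = (1, -1, 3, 4); ‖a_1‖ = 5.1962, so e_1 = (0.1925, -0.1925, 0.5774, 0.7698).
e_1·a_2 = 0.1925·(-4) + (-0.1925)·(-3) + 0.5774·4 + 0.7698·2 = 3.6566.
u_2 = a_2 − 3.6566·e_1 = (-4.7037, -2.2963, 1.8889, -0.8148).
‖u_2‖ = 5.6240, so e_2 = (-0.8364, -0.4083, 0.3359, -0.1449).
Qᵀb = (1.9245, 0.3490).
Back-substitute: x_2 = 0.3490/5.6240 = 0.0621.
x_1 = (1.9245 − 3.6566·0.0621)/5.1962 = 0.3267.

x = (0.3267, 0.0621)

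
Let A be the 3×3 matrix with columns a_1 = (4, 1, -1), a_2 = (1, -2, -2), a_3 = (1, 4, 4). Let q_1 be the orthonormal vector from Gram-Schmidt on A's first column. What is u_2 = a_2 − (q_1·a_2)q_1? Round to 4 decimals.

q_1 = a_1/‖a_1‖ = (4, 1, -1)/4.2426 = (0.9428, 0.2357, -0.2357).
r_{12} = q_1·a_2 = 0.9428.
u_2 = a_2 − 0.9428·q_1 = (0.1111, -2.2222, -1.7778).

u_2 = (0.1111, -2.2222, -1.7778)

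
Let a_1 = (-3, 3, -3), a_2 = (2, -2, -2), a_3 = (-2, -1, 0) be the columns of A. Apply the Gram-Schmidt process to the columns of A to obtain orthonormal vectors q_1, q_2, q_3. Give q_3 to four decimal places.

q_3 = (-0.7071, -0.7071, 0.0000)

a_1 = (-3, 3, -3); ‖a_1‖ = 5.1962, so q_1 = (-0.5774, 0.5774, -0.5774).
q_1·a_2 = (-0.5774)·2 + 0.5774·(-2) + (-0.5774)·(-2) = -1.1547.
u_2 = a_2 + 1.1547·q_1 = (1.3333, -1.3333, -2.6667).
‖u_2‖ = 3.2660, so q_2 = (0.4082, -0.4082, -0.8165).
q_1·a_3 = (-0.5774)·(-2) + 0.5774·(-1) + (-0.5774)·0 = 0.5774; q_2·a_3 = 0.4082·(-2) + (-0.4082)·(-1) + (-0.8165)·0 = -0.4082.
u_3 = a_3 − 0.5774·q_1 + 0.4082·q_2 = (-1.5000, -1.5000, 0.0000).
‖u_3‖ = 2.1213, so q_3 = (-0.7071, -0.7071, 0.0000).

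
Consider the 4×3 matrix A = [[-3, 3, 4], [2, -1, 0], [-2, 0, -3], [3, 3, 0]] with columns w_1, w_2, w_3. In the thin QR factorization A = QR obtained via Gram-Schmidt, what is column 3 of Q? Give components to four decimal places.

q_3 = (0.3963, 0.2408, -0.8277, -0.3160)

w_1 = (-3, 2, -2, 3); ‖w_1‖ = 5.0990, so q_1 = (-0.5883, 0.3922, -0.3922, 0.5883).
q_1·w_2 = (-0.5883)·3 + 0.3922·(-1) + (-0.3922)·0 + 0.5883·3 = -0.3922.
u_2 = w_2 + 0.3922·q_1 = (2.7692, -0.8462, -0.1538, 3.2308).
‖u_2‖ = 4.3412, so q_2 = (0.6379, -0.1949, -0.0354, 0.7442).
q_1·w_3 = (-0.5883)·4 + 0.3922·0 + (-0.3922)·(-3) + 0.5883·0 = -1.1767; q_2·w_3 = 0.6379·4 + (-0.1949)·0 + (-0.0354)·(-3) + 0.7442·0 = 2.6579.
u_3 = w_3 + 1.1767·q_1 − 2.6579·q_2 = (1.6122, 0.9796, -3.3673, -1.2857).
‖u_3‖ = 4.0683, so q_3 = (0.3963, 0.2408, -0.8277, -0.3160).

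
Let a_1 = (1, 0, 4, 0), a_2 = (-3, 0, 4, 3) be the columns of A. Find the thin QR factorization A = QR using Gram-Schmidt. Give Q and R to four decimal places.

Q = [[0.2425, -0.7675], [0.0000, 0.0000], [0.9701, 0.1919], [0.0000, 0.6116]], R = [[4.1231, 3.1530], [0.0000, 4.9050]]

a_1 = (1, 0, 4, 0); ‖a_1‖ = 4.1231, so q_1 = (0.2425, 0.0000, 0.9701, 0.0000).
q_1·a_2 = 0.2425·(-3) + 0.0000·0 + 0.9701·4 + 0.0000·3 = 3.1530.
u_2 = a_2 − 3.1530·q_1 = (-3.7647, 0.0000, 0.9412, 3.0000).
‖u_2‖ = 4.9050, so q_2 = (-0.7675, 0.0000, 0.1919, 0.6116).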